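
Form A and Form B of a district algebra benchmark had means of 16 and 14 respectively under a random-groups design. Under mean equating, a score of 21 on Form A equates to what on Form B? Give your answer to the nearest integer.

Mean equating: y = x + (M_Y − M_X) = 21 + (14 − 16) = 19

19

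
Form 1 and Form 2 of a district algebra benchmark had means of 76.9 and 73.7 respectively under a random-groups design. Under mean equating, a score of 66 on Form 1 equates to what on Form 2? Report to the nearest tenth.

Mean equating: y = x + (M_Y − M_X) = 66 + (73.7 − 76.9) = 62.8

62.8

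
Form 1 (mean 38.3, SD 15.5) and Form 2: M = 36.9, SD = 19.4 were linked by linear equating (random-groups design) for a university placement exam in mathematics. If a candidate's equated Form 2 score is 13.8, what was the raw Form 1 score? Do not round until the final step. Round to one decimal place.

Invert y = (SD_Y/SD_X)(x − M_X) + M_Y:
x = (SD_X/SD_Y)(y − M_Y) + M_X = (15.5/19.4)(13.8 − 36.9) + 38.3
x = 0.798969 × -23.100 + 38.3 = 19.8

19.8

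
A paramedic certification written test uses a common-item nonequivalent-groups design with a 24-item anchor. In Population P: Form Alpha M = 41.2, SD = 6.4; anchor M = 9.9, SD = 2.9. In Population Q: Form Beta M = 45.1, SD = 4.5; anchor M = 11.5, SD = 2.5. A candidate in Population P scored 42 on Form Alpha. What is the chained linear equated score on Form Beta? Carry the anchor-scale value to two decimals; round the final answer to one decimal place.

Form Alpha → anchor (Population P): v = (2.9/6.4)(42 − 41.2) + 9.9 = 10.26
anchor → Form Beta (Population Q): y = (4.5/2.5)(10.26 − 11.5) + 45.1 = 42.9

42.9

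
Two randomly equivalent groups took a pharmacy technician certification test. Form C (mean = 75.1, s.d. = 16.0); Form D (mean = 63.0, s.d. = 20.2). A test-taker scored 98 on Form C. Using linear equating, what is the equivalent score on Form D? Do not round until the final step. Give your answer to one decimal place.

91.9

Linear equating: y = (SD_Y/SD_X)(x − M_X) + M_Y
y = (20.2/16.0)(98 − 75.1) + 63.0
y = 1.262500 × 22.9 + 63.0 = 28.9113 + 63.0 = 91.9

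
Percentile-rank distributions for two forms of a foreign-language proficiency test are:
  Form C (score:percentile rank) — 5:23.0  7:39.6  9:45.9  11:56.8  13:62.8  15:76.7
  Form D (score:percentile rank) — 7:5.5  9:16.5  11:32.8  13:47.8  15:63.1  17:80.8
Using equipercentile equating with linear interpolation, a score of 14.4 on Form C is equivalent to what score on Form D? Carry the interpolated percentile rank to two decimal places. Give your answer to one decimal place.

PR of 14.4 on Form C: 62.8 + (14.4 − 13)/(15 − 13) × (76.7 − 62.8) = 72.53
On Form D, PR 72.53 falls between score 15 (PR 63.1) and 17 (PR 80.8).
Interpolate: 15 + (72.53 − 63.1)/(80.8 − 63.1) × (17 − 15) = 16.1

16.1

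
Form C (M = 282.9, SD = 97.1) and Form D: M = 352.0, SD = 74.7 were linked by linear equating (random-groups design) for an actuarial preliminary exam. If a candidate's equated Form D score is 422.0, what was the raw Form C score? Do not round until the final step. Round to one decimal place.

373.9

Invert y = (SD_Y/SD_X)(x − M_X) + M_Y:
x = (SD_X/SD_Y)(y − M_Y) + M_X = (97.1/74.7)(422.0 − 352.0) + 282.9
x = 1.299866 × 70.000 + 282.9 = 373.9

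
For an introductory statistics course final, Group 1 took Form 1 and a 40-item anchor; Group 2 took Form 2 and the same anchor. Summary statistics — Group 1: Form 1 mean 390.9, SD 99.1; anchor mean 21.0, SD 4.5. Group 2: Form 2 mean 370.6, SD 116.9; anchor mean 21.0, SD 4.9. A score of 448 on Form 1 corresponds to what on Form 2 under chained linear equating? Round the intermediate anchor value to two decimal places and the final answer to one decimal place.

432.4

Form 1 → anchor (Group 1): v = (4.5/99.1)(448 − 390.9) + 21.0 = 23.59
anchor → Form 2 (Group 2): y = (116.9/4.9)(23.59 − 21.0) + 370.6 = 432.4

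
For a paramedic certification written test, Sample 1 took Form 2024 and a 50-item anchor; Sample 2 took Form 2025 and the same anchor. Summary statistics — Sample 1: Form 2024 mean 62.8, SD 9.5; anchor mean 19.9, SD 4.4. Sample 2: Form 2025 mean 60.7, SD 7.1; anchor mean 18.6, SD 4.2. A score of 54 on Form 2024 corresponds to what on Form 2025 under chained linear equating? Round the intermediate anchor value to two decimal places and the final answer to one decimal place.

56.0

Form 2024 → anchor (Sample 1): v = (4.4/9.5)(54 − 62.8) + 19.9 = 15.82
anchor → Form 2025 (Sample 2): y = (7.1/4.2)(15.82 − 18.6) + 60.7 = 56.0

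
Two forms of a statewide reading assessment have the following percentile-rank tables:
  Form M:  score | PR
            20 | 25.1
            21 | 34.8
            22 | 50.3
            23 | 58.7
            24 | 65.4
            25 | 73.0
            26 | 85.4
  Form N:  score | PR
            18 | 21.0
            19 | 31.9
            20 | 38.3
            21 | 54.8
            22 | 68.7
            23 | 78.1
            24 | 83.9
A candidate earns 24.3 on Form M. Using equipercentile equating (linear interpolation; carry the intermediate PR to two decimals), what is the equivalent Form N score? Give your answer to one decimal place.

PR of 24.3 on Form M: 65.4 + (24.3 − 24)/(25 − 24) × (73.0 − 65.4) = 67.68
On Form N, PR 67.68 falls between score 21 (PR 54.8) and 22 (PR 68.7).
Interpolate: 21 + (67.68 − 54.8)/(68.7 − 54.8) × (22 − 21) = 21.9

21.9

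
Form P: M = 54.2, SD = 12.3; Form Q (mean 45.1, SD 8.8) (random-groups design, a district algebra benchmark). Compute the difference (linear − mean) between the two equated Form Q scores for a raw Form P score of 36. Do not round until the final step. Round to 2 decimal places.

5.18

Mean-equated: 36 + (45.1 − 54.2) = 26.90
Linear-equated: (8.8/12.3)(36 − 54.2) + 45.1 = 32.079
Difference = 32.079 − 26.90 = 5.18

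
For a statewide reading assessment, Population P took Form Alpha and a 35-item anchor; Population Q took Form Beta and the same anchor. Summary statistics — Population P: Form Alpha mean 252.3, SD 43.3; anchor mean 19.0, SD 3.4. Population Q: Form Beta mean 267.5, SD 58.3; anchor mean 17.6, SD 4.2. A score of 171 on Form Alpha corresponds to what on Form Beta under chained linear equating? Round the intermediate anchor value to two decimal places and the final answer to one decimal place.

Form Alpha → anchor (Population P): v = (3.4/43.3)(171 − 252.3) + 19.0 = 12.62
anchor → Form Beta (Population Q): y = (58.3/4.2)(12.62 − 17.6) + 267.5 = 198.4

198.4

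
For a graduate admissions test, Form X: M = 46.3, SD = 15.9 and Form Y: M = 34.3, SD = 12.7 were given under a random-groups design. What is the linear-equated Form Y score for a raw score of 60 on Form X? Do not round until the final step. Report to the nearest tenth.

45.2

Linear equating: y = (SD_Y/SD_X)(x − M_X) + M_Y
y = (12.7/15.9)(60 − 46.3) + 34.3
y = 0.798742 × 13.7 + 34.3 = 10.9428 + 34.3 = 45.2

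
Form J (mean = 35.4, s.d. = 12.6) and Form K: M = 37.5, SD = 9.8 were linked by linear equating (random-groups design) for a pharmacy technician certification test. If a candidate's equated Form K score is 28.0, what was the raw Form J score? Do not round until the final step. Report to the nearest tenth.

Invert y = (SD_Y/SD_X)(x − M_X) + M_Y:
x = (SD_X/SD_Y)(y − M_Y) + M_X = (12.6/9.8)(28.0 − 37.5) + 35.4
x = 1.285714 × -9.500 + 35.4 = 23.2

23.2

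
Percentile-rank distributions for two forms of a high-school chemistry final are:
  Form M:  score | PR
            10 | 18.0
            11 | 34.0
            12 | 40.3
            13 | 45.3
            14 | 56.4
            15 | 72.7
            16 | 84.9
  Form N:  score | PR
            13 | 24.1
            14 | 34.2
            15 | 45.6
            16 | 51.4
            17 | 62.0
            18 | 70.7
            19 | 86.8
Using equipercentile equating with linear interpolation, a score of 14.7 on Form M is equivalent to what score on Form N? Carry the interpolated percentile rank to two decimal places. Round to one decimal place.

17.7

PR of 14.7 on Form M: 56.4 + (14.7 − 14)/(15 − 14) × (72.7 − 56.4) = 67.81
On Form N, PR 67.81 falls between score 17 (PR 62.0) and 18 (PR 70.7).
Interpolate: 17 + (67.81 − 62.0)/(70.7 − 62.0) × (18 − 17) = 17.7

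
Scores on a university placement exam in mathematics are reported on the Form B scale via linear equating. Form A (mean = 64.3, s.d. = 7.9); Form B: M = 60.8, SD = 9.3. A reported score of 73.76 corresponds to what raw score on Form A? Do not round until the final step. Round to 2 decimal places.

Invert y = (SD_Y/SD_X)(x − M_X) + M_Y:
x = (SD_X/SD_Y)(y − M_Y) + M_X = (7.9/9.3)(73.76 − 60.8) + 64.3
x = 0.849462 × 12.960 + 64.3 = 75.31

75.31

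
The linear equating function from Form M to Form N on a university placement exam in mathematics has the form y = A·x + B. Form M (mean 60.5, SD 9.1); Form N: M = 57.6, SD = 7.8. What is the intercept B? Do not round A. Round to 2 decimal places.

A = SD_Y / SD_X = 7.8 / 9.1 = 0.857143
B = M_Y − A·M_X = 57.6 − 0.857143 × 60.5 = 5.74

5.74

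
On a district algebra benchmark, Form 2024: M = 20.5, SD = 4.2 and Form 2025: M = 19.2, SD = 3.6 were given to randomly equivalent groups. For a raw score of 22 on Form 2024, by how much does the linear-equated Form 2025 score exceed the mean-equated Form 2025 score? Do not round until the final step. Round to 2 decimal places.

Mean-equated: 22 + (19.2 − 20.5) = 20.70
Linear-equated: (3.6/4.2)(22 − 20.5) + 19.2 = 20.486
Difference = 20.486 − 20.70 = -0.21

-0.21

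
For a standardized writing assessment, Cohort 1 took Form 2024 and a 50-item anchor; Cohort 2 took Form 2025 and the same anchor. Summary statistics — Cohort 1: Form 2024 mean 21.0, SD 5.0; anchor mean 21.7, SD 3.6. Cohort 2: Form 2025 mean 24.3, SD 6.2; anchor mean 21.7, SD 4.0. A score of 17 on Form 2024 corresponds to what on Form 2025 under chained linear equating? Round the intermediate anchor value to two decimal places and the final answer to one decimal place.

19.8

Form 2024 → anchor (Cohort 1): v = (3.6/5.0)(17 − 21.0) + 21.7 = 18.82
anchor → Form 2025 (Cohort 2): y = (6.2/4.0)(18.82 − 21.7) + 24.3 = 19.8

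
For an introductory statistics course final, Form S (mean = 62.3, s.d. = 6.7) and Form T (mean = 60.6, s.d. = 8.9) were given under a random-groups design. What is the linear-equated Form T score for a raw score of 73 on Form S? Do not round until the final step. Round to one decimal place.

Linear equating: y = (SD_Y/SD_X)(x − M_X) + M_Y
y = (8.9/6.7)(73 − 62.3) + 60.6
y = 1.328358 × 10.7 + 60.6 = 14.2134 + 60.6 = 74.8

74.8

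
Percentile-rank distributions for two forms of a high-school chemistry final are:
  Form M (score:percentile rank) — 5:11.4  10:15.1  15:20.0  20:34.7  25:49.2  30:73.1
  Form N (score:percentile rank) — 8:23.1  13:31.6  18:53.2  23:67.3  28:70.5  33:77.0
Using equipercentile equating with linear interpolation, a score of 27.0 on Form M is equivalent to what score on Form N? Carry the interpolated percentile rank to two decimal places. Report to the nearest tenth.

PR of 27.0 on Form M: 49.2 + (27.0 − 25)/(30 − 25) × (73.1 − 49.2) = 58.76
On Form N, PR 58.76 falls between score 18 (PR 53.2) and 23 (PR 67.3).
Interpolate: 18 + (58.76 − 53.2)/(67.3 − 53.2) × (23 − 18) = 20.0

20.0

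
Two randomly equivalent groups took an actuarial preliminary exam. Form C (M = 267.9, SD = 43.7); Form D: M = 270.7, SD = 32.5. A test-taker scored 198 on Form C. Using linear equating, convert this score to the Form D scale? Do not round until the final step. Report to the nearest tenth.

Linear equating: y = (SD_Y/SD_X)(x − M_X) + M_Y
y = (32.5/43.7)(198 − 267.9) + 270.7
y = 0.743707 × -69.9 + 270.7 = -51.9851 + 270.7 = 218.7

218.7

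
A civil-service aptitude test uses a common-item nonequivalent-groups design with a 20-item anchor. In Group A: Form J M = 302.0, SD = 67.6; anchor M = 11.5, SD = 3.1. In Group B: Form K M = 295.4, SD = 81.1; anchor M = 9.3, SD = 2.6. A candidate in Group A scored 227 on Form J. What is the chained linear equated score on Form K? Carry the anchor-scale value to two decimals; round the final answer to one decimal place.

Form J → anchor (Group A): v = (3.1/67.6)(227 − 302.0) + 11.5 = 8.06
anchor → Form K (Group B): y = (81.1/2.6)(8.06 − 9.3) + 295.4 = 256.7

256.7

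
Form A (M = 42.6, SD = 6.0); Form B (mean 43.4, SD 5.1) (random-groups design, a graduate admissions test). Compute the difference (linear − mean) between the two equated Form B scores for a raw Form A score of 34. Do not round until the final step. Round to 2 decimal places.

Mean-equated: 34 + (43.4 − 42.6) = 34.80
Linear-equated: (5.1/6.0)(34 − 42.6) + 43.4 = 36.090
Difference = 36.090 − 34.80 = 1.29

1.29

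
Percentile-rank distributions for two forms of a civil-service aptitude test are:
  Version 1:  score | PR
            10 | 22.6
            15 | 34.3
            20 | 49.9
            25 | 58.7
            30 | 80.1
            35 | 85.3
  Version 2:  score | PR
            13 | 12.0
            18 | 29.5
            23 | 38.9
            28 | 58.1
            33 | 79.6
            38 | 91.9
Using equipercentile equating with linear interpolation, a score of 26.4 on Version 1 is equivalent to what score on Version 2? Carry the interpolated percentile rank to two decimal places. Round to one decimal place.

29.5

PR of 26.4 on Version 1: 58.7 + (26.4 − 25)/(30 − 25) × (80.1 − 58.7) = 64.69
On Version 2, PR 64.69 falls between score 28 (PR 58.1) and 33 (PR 79.6).
Interpolate: 28 + (64.69 − 58.1)/(79.6 − 58.1) × (33 − 28) = 29.5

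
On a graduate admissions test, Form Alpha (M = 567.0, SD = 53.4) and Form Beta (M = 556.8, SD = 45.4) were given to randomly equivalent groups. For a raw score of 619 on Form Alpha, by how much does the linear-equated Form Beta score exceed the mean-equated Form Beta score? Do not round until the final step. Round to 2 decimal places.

-7.79

Mean-equated: 619 + (556.8 − 567.0) = 608.80
Linear-equated: (45.4/53.4)(619 − 567.0) + 556.8 = 601.010
Difference = 601.010 − 608.80 = -7.79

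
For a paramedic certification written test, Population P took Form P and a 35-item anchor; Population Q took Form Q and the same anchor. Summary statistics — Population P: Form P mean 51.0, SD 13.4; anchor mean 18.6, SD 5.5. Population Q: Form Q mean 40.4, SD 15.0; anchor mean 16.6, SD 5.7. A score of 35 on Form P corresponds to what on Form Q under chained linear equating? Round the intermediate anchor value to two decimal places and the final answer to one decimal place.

Form P → anchor (Population P): v = (5.5/13.4)(35 − 51.0) + 18.6 = 12.03
anchor → Form Q (Population Q): y = (15.0/5.7)(12.03 − 16.6) + 40.4 = 28.4

28.4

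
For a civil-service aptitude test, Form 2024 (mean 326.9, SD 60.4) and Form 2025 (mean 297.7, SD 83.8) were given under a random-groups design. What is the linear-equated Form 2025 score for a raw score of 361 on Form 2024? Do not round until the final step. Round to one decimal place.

Linear equating: y = (SD_Y/SD_X)(x − M_X) + M_Y
y = (83.8/60.4)(361 − 326.9) + 297.7
y = 1.387417 × 34.1 + 297.7 = 47.3109 + 297.7 = 345.0

345.0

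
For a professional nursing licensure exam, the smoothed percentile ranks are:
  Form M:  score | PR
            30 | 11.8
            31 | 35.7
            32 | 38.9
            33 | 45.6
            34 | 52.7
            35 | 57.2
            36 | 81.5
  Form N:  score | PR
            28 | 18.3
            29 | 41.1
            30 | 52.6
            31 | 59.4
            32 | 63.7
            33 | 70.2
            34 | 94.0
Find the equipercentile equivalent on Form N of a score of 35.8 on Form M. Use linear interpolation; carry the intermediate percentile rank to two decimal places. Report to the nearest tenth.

33.3

PR of 35.8 on Form M: 57.2 + (35.8 − 35)/(36 − 35) × (81.5 − 57.2) = 76.64
On Form N, PR 76.64 falls between score 33 (PR 70.2) and 34 (PR 94.0).
Interpolate: 33 + (76.64 − 70.2)/(94.0 − 70.2) × (34 − 33) = 33.3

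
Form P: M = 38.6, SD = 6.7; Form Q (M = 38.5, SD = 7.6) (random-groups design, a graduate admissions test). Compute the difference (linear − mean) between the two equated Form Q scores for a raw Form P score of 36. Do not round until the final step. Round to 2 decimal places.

Mean-equated: 36 + (38.5 − 38.6) = 35.90
Linear-equated: (7.6/6.7)(36 − 38.6) + 38.5 = 35.551
Difference = 35.551 − 35.90 = -0.35

-0.35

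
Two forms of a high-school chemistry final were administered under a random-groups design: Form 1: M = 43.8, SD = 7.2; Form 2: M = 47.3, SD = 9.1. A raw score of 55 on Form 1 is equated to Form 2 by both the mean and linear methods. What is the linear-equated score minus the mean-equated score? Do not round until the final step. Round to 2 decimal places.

2.96

Mean-equated: 55 + (47.3 − 43.8) = 58.50
Linear-equated: (9.1/7.2)(55 − 43.8) + 47.3 = 61.456
Difference = 61.456 − 58.50 = 2.96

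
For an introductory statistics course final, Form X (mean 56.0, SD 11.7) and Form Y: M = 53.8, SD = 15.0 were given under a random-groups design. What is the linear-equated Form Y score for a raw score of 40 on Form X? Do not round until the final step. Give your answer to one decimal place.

Linear equating: y = (SD_Y/SD_X)(x − M_X) + M_Y
y = (15.0/11.7)(40 − 56.0) + 53.8
y = 1.282051 × -16.0 + 53.8 = -20.5128 + 53.8 = 33.3

33.3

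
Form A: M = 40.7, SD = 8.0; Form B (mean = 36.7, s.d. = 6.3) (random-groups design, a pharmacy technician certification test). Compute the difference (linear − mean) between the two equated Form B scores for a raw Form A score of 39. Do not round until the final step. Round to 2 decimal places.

Mean-equated: 39 + (36.7 − 40.7) = 35.00
Linear-equated: (6.3/8.0)(39 − 40.7) + 36.7 = 35.361
Difference = 35.361 − 35.00 = 0.36

0.36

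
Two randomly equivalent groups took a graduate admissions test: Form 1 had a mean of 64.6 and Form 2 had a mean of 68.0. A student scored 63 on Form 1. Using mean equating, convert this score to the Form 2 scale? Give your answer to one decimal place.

66.4

Mean equating: y = x + (M_Y − M_X) = 63 + (68.0 − 64.6) = 66.4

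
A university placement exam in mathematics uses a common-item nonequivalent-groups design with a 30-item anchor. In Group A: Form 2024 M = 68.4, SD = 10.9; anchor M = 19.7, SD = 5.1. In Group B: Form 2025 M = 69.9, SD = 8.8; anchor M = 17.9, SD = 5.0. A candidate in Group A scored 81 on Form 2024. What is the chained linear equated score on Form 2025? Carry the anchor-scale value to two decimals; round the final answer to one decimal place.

83.5

Form 2024 → anchor (Group A): v = (5.1/10.9)(81 − 68.4) + 19.7 = 25.60
anchor → Form 2025 (Group B): y = (8.8/5.0)(25.60 − 17.9) + 69.9 = 83.5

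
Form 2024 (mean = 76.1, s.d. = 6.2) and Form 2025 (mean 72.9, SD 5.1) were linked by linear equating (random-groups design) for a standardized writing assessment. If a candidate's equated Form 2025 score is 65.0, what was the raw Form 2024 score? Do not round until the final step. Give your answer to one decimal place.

66.5

Invert y = (SD_Y/SD_X)(x − M_X) + M_Y:
x = (SD_X/SD_Y)(y − M_Y) + M_X = (6.2/5.1)(65.0 − 72.9) + 76.1
x = 1.215686 × -7.900 + 76.1 = 66.5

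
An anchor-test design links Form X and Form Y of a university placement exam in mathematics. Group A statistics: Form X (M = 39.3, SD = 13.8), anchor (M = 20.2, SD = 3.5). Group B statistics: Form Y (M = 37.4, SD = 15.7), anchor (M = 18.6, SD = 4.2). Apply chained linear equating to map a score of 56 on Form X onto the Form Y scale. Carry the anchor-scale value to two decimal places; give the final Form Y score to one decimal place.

59.2

Form X → anchor (Group A): v = (3.5/13.8)(56 − 39.3) + 20.2 = 24.44
anchor → Form Y (Group B): y = (15.7/4.2)(24.44 − 18.6) + 37.4 = 59.2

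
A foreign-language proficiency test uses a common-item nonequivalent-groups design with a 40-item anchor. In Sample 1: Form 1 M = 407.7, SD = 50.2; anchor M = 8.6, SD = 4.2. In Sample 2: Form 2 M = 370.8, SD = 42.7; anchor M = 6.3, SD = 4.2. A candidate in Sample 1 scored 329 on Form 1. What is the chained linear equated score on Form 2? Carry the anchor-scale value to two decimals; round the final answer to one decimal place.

327.3

Form 1 → anchor (Sample 1): v = (4.2/50.2)(329 − 407.7) + 8.6 = 2.02
anchor → Form 2 (Sample 2): y = (42.7/4.2)(2.02 − 6.3) + 370.8 = 327.3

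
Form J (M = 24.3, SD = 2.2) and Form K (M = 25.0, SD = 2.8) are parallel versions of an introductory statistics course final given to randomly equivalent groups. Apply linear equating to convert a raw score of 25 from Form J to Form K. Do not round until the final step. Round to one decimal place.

25.9

Linear equating: y = (SD_Y/SD_X)(x − M_X) + M_Y
y = (2.8/2.2)(25 − 24.3) + 25.0
y = 1.272727 × 0.7 + 25.0 = 0.8909 + 25.0 = 25.9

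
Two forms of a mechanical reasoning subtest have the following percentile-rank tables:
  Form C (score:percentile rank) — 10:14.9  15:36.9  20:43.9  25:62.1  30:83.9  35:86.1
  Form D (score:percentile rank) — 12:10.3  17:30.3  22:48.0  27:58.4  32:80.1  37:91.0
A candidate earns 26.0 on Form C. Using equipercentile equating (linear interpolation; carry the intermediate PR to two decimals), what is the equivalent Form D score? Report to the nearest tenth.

PR of 26.0 on Form C: 62.1 + (26.0 − 25)/(30 − 25) × (83.9 − 62.1) = 66.46
On Form D, PR 66.46 falls between score 27 (PR 58.4) and 32 (PR 80.1).
Interpolate: 27 + (66.46 − 58.4)/(80.1 − 58.4) × (32 − 27) = 28.9

28.9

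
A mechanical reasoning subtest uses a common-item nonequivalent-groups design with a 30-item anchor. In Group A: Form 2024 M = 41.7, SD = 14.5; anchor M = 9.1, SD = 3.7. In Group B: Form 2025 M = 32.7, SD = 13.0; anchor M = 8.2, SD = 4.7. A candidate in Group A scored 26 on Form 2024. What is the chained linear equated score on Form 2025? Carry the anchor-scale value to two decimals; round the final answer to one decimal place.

24.1

Form 2024 → anchor (Group A): v = (3.7/14.5)(26 − 41.7) + 9.1 = 5.09
anchor → Form 2025 (Group B): y = (13.0/4.7)(5.09 − 8.2) + 32.7 = 24.1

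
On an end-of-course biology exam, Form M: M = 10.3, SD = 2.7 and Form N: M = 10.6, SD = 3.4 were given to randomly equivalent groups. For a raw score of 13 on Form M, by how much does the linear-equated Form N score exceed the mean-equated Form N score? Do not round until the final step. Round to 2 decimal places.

Mean-equated: 13 + (10.6 − 10.3) = 13.30
Linear-equated: (3.4/2.7)(13 − 10.3) + 10.6 = 14.000
Difference = 14.000 − 13.30 = 0.70

0.70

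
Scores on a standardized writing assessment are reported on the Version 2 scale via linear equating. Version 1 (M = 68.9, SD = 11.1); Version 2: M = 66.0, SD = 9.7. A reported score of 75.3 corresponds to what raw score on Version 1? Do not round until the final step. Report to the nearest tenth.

79.5

Invert y = (SD_Y/SD_X)(x − M_X) + M_Y:
x = (SD_X/SD_Y)(y − M_Y) + M_X = (11.1/9.7)(75.3 − 66.0) + 68.9
x = 1.144330 × 9.300 + 68.9 = 79.5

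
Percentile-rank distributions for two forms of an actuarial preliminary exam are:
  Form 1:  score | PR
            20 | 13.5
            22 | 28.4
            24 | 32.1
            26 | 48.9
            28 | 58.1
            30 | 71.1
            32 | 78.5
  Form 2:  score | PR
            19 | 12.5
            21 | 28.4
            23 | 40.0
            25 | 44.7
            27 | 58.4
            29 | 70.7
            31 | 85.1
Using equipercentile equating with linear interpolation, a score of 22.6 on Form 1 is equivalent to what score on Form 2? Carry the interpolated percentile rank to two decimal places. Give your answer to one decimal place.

21.2

PR of 22.6 on Form 1: 28.4 + (22.6 − 22)/(24 − 22) × (32.1 − 28.4) = 29.51
On Form 2, PR 29.51 falls between score 21 (PR 28.4) and 23 (PR 40.0).
Interpolate: 21 + (29.51 − 28.4)/(40.0 − 28.4) × (23 − 21) = 21.2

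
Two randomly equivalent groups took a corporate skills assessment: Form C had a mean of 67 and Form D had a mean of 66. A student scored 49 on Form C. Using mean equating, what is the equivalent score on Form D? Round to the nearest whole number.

48

Mean equating: y = x + (M_Y − M_X) = 49 + (66 − 67) = 48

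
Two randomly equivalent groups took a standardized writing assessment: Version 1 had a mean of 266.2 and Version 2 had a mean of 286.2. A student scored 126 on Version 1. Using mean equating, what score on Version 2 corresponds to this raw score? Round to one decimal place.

Mean equating: y = x + (M_Y − M_X) = 126 + (286.2 − 266.2) = 146.0

146.0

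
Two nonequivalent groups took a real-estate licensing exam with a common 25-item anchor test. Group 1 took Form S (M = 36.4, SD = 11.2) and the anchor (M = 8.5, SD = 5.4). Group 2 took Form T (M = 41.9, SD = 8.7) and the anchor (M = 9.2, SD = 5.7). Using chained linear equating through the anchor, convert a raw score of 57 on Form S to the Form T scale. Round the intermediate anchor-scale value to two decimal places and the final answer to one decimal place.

56.0

Form S → anchor (Group 1): v = (5.4/11.2)(57 − 36.4) + 8.5 = 18.43
anchor → Form T (Group 2): y = (8.7/5.7)(18.43 − 9.2) + 41.9 = 56.0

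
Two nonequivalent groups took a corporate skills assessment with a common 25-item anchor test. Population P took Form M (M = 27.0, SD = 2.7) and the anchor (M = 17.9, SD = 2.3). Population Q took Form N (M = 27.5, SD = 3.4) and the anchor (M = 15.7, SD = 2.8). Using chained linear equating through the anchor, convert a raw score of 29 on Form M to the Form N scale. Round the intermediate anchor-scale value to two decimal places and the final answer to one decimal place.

32.2

Form M → anchor (Population P): v = (2.3/2.7)(29 − 27.0) + 17.9 = 19.60
anchor → Form N (Population Q): y = (3.4/2.8)(19.60 − 15.7) + 27.5 = 32.2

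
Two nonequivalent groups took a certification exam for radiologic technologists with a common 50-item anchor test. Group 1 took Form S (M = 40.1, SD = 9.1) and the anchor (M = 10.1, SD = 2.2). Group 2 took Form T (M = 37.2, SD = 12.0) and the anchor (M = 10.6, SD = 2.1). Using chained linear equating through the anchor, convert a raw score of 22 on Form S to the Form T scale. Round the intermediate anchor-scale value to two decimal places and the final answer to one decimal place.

Form S → anchor (Group 1): v = (2.2/9.1)(22 − 40.1) + 10.1 = 5.72
anchor → Form T (Group 2): y = (12.0/2.1)(5.72 − 10.6) + 37.2 = 9.3

9.3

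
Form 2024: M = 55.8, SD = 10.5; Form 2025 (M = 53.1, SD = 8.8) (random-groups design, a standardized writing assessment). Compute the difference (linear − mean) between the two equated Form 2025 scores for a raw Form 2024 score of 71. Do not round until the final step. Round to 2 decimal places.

-2.46

Mean-equated: 71 + (53.1 − 55.8) = 68.30
Linear-equated: (8.8/10.5)(71 − 55.8) + 53.1 = 65.839
Difference = 65.839 − 68.30 = -2.46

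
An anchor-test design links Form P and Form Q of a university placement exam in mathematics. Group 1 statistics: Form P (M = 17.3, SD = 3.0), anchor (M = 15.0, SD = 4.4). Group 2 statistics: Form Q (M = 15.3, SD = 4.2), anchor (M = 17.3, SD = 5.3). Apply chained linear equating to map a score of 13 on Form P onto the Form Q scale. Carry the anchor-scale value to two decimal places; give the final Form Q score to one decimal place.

8.5

Form P → anchor (Group 1): v = (4.4/3.0)(13 − 17.3) + 15.0 = 8.69
anchor → Form Q (Group 2): y = (4.2/5.3)(8.69 − 17.3) + 15.3 = 8.5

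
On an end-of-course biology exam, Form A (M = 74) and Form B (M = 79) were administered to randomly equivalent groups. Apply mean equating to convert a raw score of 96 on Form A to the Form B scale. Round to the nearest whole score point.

Mean equating: y = x + (M_Y − M_X) = 96 + (79 − 74) = 101

101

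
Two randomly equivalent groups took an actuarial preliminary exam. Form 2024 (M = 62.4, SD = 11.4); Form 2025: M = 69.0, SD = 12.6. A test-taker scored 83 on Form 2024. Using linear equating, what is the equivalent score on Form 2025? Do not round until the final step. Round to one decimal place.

Linear equating: y = (SD_Y/SD_X)(x − M_X) + M_Y
y = (12.6/11.4)(83 − 62.4) + 69.0
y = 1.105263 × 20.6 + 69.0 = 22.7684 + 69.0 = 91.8

91.8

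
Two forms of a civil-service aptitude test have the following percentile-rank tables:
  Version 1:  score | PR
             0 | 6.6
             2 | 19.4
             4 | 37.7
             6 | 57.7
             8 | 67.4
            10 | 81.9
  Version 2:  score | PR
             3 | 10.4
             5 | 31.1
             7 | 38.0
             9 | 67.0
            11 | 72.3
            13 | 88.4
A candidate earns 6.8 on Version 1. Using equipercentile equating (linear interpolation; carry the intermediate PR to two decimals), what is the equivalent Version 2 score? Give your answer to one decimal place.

8.6

PR of 6.8 on Version 1: 57.7 + (6.8 − 6)/(8 − 6) × (67.4 − 57.7) = 61.58
On Version 2, PR 61.58 falls between score 7 (PR 38.0) and 9 (PR 67.0).
Interpolate: 7 + (61.58 − 38.0)/(67.0 − 38.0) × (9 − 7) = 8.6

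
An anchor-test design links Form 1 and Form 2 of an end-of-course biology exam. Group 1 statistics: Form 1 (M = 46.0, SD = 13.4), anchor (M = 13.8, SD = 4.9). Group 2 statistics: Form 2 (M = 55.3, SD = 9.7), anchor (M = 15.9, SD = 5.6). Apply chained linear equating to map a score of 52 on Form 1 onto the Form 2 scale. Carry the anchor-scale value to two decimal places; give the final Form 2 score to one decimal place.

55.5

Form 1 → anchor (Group 1): v = (4.9/13.4)(52 − 46.0) + 13.8 = 15.99
anchor → Form 2 (Group 2): y = (9.7/5.6)(15.99 − 15.9) + 55.3 = 55.5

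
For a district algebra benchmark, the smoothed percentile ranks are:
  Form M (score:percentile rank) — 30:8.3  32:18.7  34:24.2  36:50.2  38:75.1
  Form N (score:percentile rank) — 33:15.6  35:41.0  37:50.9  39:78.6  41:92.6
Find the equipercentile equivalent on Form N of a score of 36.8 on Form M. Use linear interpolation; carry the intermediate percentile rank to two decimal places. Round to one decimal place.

37.7

PR of 36.8 on Form M: 50.2 + (36.8 − 36)/(38 − 36) × (75.1 − 50.2) = 60.16
On Form N, PR 60.16 falls between score 37 (PR 50.9) and 39 (PR 78.6).
Interpolate: 37 + (60.16 − 50.9)/(78.6 − 50.9) × (39 − 37) = 37.7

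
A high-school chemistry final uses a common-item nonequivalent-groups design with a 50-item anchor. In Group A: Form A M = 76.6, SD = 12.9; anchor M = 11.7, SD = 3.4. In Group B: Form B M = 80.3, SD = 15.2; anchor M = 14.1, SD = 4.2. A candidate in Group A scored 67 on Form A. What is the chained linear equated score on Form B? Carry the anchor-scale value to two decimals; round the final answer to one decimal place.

Form A → anchor (Group A): v = (3.4/12.9)(67 − 76.6) + 11.7 = 9.17
anchor → Form B (Group B): y = (15.2/4.2)(9.17 − 14.1) + 80.3 = 62.5

62.5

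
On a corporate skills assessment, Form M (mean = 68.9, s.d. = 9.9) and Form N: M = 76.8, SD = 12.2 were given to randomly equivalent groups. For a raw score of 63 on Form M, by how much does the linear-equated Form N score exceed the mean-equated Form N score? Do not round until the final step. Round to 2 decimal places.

Mean-equated: 63 + (76.8 − 68.9) = 70.90
Linear-equated: (12.2/9.9)(63 − 68.9) + 76.8 = 69.529
Difference = 69.529 − 70.90 = -1.37

-1.37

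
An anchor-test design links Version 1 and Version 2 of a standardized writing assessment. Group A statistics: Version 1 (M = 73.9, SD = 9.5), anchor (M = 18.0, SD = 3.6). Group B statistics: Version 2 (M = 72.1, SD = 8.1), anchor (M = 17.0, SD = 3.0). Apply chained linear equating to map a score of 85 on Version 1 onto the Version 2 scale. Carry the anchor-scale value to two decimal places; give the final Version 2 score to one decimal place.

Version 1 → anchor (Group A): v = (3.6/9.5)(85 − 73.9) + 18.0 = 22.21
anchor → Version 2 (Group B): y = (8.1/3.0)(22.21 − 17.0) + 72.1 = 86.2

86.2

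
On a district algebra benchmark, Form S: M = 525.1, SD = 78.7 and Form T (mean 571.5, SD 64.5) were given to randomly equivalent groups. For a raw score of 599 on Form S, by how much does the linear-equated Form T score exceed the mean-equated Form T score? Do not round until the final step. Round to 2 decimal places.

-13.33

Mean-equated: 599 + (571.5 − 525.1) = 645.40
Linear-equated: (64.5/78.7)(599 − 525.1) + 571.5 = 632.066
Difference = 632.066 − 645.40 = -13.33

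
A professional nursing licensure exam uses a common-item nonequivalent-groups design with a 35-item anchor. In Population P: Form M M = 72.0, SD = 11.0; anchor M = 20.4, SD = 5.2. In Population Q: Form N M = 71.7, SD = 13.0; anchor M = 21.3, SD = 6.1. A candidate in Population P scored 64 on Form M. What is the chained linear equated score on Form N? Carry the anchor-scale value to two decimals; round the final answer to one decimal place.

Form M → anchor (Population P): v = (5.2/11.0)(64 − 72.0) + 20.4 = 16.62
anchor → Form N (Population Q): y = (13.0/6.1)(16.62 − 21.3) + 71.7 = 61.7

61.7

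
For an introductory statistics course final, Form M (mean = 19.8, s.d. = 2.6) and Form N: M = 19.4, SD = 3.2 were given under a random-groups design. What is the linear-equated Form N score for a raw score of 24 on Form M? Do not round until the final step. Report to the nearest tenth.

Linear equating: y = (SD_Y/SD_X)(x − M_X) + M_Y
y = (3.2/2.6)(24 − 19.8) + 19.4
y = 1.230769 × 4.2 + 19.4 = 5.1692 + 19.4 = 24.6

24.6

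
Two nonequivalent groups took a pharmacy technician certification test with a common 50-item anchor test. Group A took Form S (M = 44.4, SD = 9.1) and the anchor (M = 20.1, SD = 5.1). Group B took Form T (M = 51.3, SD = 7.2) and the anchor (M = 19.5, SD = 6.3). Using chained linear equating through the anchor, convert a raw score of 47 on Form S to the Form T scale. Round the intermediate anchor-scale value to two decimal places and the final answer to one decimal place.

53.7

Form S → anchor (Group A): v = (5.1/9.1)(47 − 44.4) + 20.1 = 21.56
anchor → Form T (Group B): y = (7.2/6.3)(21.56 − 19.5) + 51.3 = 53.7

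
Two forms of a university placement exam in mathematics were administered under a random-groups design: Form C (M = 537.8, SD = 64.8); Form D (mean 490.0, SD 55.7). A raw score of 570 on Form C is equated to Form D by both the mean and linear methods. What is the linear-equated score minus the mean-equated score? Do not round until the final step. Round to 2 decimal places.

Mean-equated: 570 + (490.0 − 537.8) = 522.20
Linear-equated: (55.7/64.8)(570 − 537.8) + 490.0 = 517.678
Difference = 517.678 − 522.20 = -4.52

-4.52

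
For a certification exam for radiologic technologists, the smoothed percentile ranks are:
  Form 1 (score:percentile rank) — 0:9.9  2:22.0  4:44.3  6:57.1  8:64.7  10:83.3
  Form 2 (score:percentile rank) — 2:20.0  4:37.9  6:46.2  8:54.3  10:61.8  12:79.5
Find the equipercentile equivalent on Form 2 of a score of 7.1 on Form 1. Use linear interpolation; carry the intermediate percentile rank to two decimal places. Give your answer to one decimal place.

PR of 7.1 on Form 1: 57.1 + (7.1 − 6)/(8 − 6) × (64.7 − 57.1) = 61.28
On Form 2, PR 61.28 falls between score 8 (PR 54.3) and 10 (PR 61.8).
Interpolate: 8 + (61.28 − 54.3)/(61.8 − 54.3) × (10 − 8) = 9.9

9.9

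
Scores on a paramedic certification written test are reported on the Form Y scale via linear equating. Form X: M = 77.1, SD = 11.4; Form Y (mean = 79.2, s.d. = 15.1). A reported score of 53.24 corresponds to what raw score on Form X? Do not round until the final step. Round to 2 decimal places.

57.50

Invert y = (SD_Y/SD_X)(x − M_X) + M_Y:
x = (SD_X/SD_Y)(y − M_Y) + M_X = (11.4/15.1)(53.24 − 79.2) + 77.1
x = 0.754967 × -25.960 + 77.1 = 57.50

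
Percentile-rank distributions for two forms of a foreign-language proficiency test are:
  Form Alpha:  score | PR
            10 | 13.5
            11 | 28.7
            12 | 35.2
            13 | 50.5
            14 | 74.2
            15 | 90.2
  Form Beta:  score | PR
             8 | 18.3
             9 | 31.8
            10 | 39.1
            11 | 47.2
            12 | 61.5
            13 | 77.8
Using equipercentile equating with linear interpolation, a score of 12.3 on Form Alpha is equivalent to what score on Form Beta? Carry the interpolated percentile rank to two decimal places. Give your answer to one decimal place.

PR of 12.3 on Form Alpha: 35.2 + (12.3 − 12)/(13 − 12) × (50.5 − 35.2) = 39.79
On Form Beta, PR 39.79 falls between score 10 (PR 39.1) and 11 (PR 47.2).
Interpolate: 10 + (39.79 − 39.1)/(47.2 − 39.1) × (11 − 10) = 10.1

10.1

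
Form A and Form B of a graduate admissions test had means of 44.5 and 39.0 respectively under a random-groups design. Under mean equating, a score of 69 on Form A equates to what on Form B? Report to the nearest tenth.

63.5

Mean equating: y = x + (M_Y − M_X) = 69 + (39.0 − 44.5) = 63.5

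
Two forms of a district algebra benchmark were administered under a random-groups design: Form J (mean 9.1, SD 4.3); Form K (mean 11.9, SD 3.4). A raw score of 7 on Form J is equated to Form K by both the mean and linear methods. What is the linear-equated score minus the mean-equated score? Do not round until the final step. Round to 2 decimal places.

Mean-equated: 7 + (11.9 − 9.1) = 9.80
Linear-equated: (3.4/4.3)(7 − 9.1) + 11.9 = 10.240
Difference = 10.240 − 9.80 = 0.44

0.44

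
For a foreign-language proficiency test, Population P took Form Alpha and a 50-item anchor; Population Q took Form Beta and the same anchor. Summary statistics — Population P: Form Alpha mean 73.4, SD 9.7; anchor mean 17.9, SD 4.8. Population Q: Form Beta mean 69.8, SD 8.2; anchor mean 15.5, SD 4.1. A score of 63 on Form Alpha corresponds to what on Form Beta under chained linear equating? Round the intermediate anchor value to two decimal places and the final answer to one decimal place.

Form Alpha → anchor (Population P): v = (4.8/9.7)(63 − 73.4) + 17.9 = 12.75
anchor → Form Beta (Population Q): y = (8.2/4.1)(12.75 − 15.5) + 69.8 = 64.3

64.3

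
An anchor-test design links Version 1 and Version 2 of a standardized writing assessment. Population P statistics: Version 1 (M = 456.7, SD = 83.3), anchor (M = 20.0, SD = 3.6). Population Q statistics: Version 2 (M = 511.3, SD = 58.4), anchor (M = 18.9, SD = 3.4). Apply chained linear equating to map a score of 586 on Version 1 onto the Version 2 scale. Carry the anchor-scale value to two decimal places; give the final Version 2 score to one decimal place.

626.2

Version 1 → anchor (Population P): v = (3.6/83.3)(586 − 456.7) + 20.0 = 25.59
anchor → Version 2 (Population Q): y = (58.4/3.4)(25.59 − 18.9) + 511.3 = 626.2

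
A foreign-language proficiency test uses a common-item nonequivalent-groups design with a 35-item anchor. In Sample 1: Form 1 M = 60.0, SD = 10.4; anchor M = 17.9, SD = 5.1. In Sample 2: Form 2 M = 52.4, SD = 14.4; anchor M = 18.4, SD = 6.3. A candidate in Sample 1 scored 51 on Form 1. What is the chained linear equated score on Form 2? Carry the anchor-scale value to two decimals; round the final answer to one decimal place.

41.2

Form 1 → anchor (Sample 1): v = (5.1/10.4)(51 − 60.0) + 17.9 = 13.49
anchor → Form 2 (Sample 2): y = (14.4/6.3)(13.49 − 18.4) + 52.4 = 41.2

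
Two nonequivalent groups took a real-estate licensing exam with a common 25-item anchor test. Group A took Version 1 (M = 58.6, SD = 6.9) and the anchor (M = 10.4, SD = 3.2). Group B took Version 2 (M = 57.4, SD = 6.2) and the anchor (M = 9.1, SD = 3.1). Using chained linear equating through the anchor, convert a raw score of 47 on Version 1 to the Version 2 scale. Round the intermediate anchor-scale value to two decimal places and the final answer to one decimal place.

49.2

Version 1 → anchor (Group A): v = (3.2/6.9)(47 − 58.6) + 10.4 = 5.02
anchor → Version 2 (Group B): y = (6.2/3.1)(5.02 − 9.1) + 57.4 = 49.2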